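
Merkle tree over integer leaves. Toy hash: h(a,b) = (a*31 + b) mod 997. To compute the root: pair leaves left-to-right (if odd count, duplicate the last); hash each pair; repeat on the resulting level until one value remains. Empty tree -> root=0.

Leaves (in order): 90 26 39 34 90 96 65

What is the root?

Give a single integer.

Answer: 787

Derivation:
L0: [90, 26, 39, 34, 90, 96, 65]
L1: h(90,26)=(90*31+26)%997=822 h(39,34)=(39*31+34)%997=246 h(90,96)=(90*31+96)%997=892 h(65,65)=(65*31+65)%997=86 -> [822, 246, 892, 86]
L2: h(822,246)=(822*31+246)%997=803 h(892,86)=(892*31+86)%997=819 -> [803, 819]
L3: h(803,819)=(803*31+819)%997=787 -> [787]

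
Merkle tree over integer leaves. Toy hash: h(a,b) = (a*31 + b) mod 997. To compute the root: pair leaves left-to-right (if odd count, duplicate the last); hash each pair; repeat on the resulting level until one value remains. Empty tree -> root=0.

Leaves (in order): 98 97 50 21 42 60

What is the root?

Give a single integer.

L0: [98, 97, 50, 21, 42, 60]
L1: h(98,97)=(98*31+97)%997=144 h(50,21)=(50*31+21)%997=574 h(42,60)=(42*31+60)%997=365 -> [144, 574, 365]
L2: h(144,574)=(144*31+574)%997=53 h(365,365)=(365*31+365)%997=713 -> [53, 713]
L3: h(53,713)=(53*31+713)%997=362 -> [362]

Answer: 362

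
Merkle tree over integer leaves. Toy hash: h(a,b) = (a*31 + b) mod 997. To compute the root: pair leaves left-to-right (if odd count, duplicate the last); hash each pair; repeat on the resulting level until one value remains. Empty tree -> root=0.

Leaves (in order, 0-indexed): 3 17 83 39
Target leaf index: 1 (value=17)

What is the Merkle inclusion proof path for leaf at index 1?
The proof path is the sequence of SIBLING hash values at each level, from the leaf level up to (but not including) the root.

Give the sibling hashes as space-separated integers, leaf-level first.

L0 (leaves): [3, 17, 83, 39], target index=1
L1: h(3,17)=(3*31+17)%997=110 [pair 0] h(83,39)=(83*31+39)%997=618 [pair 1] -> [110, 618]
  Sibling for proof at L0: 3
L2: h(110,618)=(110*31+618)%997=40 [pair 0] -> [40]
  Sibling for proof at L1: 618
Root: 40
Proof path (sibling hashes from leaf to root): [3, 618]

Answer: 3 618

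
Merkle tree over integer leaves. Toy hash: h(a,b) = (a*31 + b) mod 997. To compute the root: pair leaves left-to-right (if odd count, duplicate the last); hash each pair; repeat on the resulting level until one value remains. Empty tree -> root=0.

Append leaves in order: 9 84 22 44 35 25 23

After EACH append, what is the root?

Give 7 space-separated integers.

After append 9 (leaves=[9]):
  L0: [9]
  root=9
After append 84 (leaves=[9, 84]):
  L0: [9, 84]
  L1: h(9,84)=(9*31+84)%997=363 -> [363]
  root=363
After append 22 (leaves=[9, 84, 22]):
  L0: [9, 84, 22]
  L1: h(9,84)=(9*31+84)%997=363 h(22,22)=(22*31+22)%997=704 -> [363, 704]
  L2: h(363,704)=(363*31+704)%997=990 -> [990]
  root=990
After append 44 (leaves=[9, 84, 22, 44]):
  L0: [9, 84, 22, 44]
  L1: h(9,84)=(9*31+84)%997=363 h(22,44)=(22*31+44)%997=726 -> [363, 726]
  L2: h(363,726)=(363*31+726)%997=15 -> [15]
  root=15
After append 35 (leaves=[9, 84, 22, 44, 35]):
  L0: [9, 84, 22, 44, 35]
  L1: h(9,84)=(9*31+84)%997=363 h(22,44)=(22*31+44)%997=726 h(35,35)=(35*31+35)%997=123 -> [363, 726, 123]
  L2: h(363,726)=(363*31+726)%997=15 h(123,123)=(123*31+123)%997=945 -> [15, 945]
  L3: h(15,945)=(15*31+945)%997=413 -> [413]
  root=413
After append 25 (leaves=[9, 84, 22, 44, 35, 25]):
  L0: [9, 84, 22, 44, 35, 25]
  L1: h(9,84)=(9*31+84)%997=363 h(22,44)=(22*31+44)%997=726 h(35,25)=(35*31+25)%997=113 -> [363, 726, 113]
  L2: h(363,726)=(363*31+726)%997=15 h(113,113)=(113*31+113)%997=625 -> [15, 625]
  L3: h(15,625)=(15*31+625)%997=93 -> [93]
  root=93
After append 23 (leaves=[9, 84, 22, 44, 35, 25, 23]):
  L0: [9, 84, 22, 44, 35, 25, 23]
  L1: h(9,84)=(9*31+84)%997=363 h(22,44)=(22*31+44)%997=726 h(35,25)=(35*31+25)%997=113 h(23,23)=(23*31+23)%997=736 -> [363, 726, 113, 736]
  L2: h(363,726)=(363*31+726)%997=15 h(113,736)=(113*31+736)%997=251 -> [15, 251]
  L3: h(15,251)=(15*31+251)%997=716 -> [716]
  root=716

Answer: 9 363 990 15 413 93 716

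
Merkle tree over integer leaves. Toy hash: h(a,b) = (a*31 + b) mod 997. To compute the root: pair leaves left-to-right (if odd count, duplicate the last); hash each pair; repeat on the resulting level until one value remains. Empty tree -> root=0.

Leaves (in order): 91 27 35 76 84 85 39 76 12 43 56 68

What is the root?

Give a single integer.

Answer: 824

Derivation:
L0: [91, 27, 35, 76, 84, 85, 39, 76, 12, 43, 56, 68]
L1: h(91,27)=(91*31+27)%997=854 h(35,76)=(35*31+76)%997=164 h(84,85)=(84*31+85)%997=695 h(39,76)=(39*31+76)%997=288 h(12,43)=(12*31+43)%997=415 h(56,68)=(56*31+68)%997=807 -> [854, 164, 695, 288, 415, 807]
L2: h(854,164)=(854*31+164)%997=716 h(695,288)=(695*31+288)%997=896 h(415,807)=(415*31+807)%997=711 -> [716, 896, 711]
L3: h(716,896)=(716*31+896)%997=161 h(711,711)=(711*31+711)%997=818 -> [161, 818]
L4: h(161,818)=(161*31+818)%997=824 -> [824]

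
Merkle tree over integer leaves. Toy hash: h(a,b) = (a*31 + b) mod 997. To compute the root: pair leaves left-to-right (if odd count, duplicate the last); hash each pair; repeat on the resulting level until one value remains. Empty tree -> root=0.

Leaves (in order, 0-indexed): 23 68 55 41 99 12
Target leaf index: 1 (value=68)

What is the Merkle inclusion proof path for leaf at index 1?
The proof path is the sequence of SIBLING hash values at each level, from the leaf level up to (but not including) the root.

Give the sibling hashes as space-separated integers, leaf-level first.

Answer: 23 749 886

Derivation:
L0 (leaves): [23, 68, 55, 41, 99, 12], target index=1
L1: h(23,68)=(23*31+68)%997=781 [pair 0] h(55,41)=(55*31+41)%997=749 [pair 1] h(99,12)=(99*31+12)%997=90 [pair 2] -> [781, 749, 90]
  Sibling for proof at L0: 23
L2: h(781,749)=(781*31+749)%997=35 [pair 0] h(90,90)=(90*31+90)%997=886 [pair 1] -> [35, 886]
  Sibling for proof at L1: 749
L3: h(35,886)=(35*31+886)%997=974 [pair 0] -> [974]
  Sibling for proof at L2: 886
Root: 974
Proof path (sibling hashes from leaf to root): [23, 749, 886]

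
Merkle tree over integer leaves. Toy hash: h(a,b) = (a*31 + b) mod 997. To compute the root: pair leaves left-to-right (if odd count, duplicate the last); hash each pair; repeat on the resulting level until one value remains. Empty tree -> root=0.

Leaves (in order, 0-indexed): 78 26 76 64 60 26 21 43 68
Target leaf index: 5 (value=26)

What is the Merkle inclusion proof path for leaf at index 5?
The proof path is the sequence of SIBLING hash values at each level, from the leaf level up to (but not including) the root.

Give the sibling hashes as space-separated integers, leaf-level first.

L0 (leaves): [78, 26, 76, 64, 60, 26, 21, 43, 68], target index=5
L1: h(78,26)=(78*31+26)%997=450 [pair 0] h(76,64)=(76*31+64)%997=426 [pair 1] h(60,26)=(60*31+26)%997=889 [pair 2] h(21,43)=(21*31+43)%997=694 [pair 3] h(68,68)=(68*31+68)%997=182 [pair 4] -> [450, 426, 889, 694, 182]
  Sibling for proof at L0: 60
L2: h(450,426)=(450*31+426)%997=418 [pair 0] h(889,694)=(889*31+694)%997=337 [pair 1] h(182,182)=(182*31+182)%997=839 [pair 2] -> [418, 337, 839]
  Sibling for proof at L1: 694
L3: h(418,337)=(418*31+337)%997=334 [pair 0] h(839,839)=(839*31+839)%997=926 [pair 1] -> [334, 926]
  Sibling for proof at L2: 418
L4: h(334,926)=(334*31+926)%997=313 [pair 0] -> [313]
  Sibling for proof at L3: 926
Root: 313
Proof path (sibling hashes from leaf to root): [60, 694, 418, 926]

Answer: 60 694 418 926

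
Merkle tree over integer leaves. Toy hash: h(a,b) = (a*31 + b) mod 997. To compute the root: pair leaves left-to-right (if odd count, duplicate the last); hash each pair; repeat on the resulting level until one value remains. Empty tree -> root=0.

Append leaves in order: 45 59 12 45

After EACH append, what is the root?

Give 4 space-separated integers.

After append 45 (leaves=[45]):
  L0: [45]
  root=45
After append 59 (leaves=[45, 59]):
  L0: [45, 59]
  L1: h(45,59)=(45*31+59)%997=457 -> [457]
  root=457
After append 12 (leaves=[45, 59, 12]):
  L0: [45, 59, 12]
  L1: h(45,59)=(45*31+59)%997=457 h(12,12)=(12*31+12)%997=384 -> [457, 384]
  L2: h(457,384)=(457*31+384)%997=593 -> [593]
  root=593
After append 45 (leaves=[45, 59, 12, 45]):
  L0: [45, 59, 12, 45]
  L1: h(45,59)=(45*31+59)%997=457 h(12,45)=(12*31+45)%997=417 -> [457, 417]
  L2: h(457,417)=(457*31+417)%997=626 -> [626]
  root=626

Answer: 45 457 593 626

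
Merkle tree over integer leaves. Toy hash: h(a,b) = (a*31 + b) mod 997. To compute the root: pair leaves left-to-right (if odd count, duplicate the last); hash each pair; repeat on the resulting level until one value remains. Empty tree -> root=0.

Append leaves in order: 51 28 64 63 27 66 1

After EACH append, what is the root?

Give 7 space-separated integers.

Answer: 51 612 83 82 280 531 657

Derivation:
After append 51 (leaves=[51]):
  L0: [51]
  root=51
After append 28 (leaves=[51, 28]):
  L0: [51, 28]
  L1: h(51,28)=(51*31+28)%997=612 -> [612]
  root=612
After append 64 (leaves=[51, 28, 64]):
  L0: [51, 28, 64]
  L1: h(51,28)=(51*31+28)%997=612 h(64,64)=(64*31+64)%997=54 -> [612, 54]
  L2: h(612,54)=(612*31+54)%997=83 -> [83]
  root=83
After append 63 (leaves=[51, 28, 64, 63]):
  L0: [51, 28, 64, 63]
  L1: h(51,28)=(51*31+28)%997=612 h(64,63)=(64*31+63)%997=53 -> [612, 53]
  L2: h(612,53)=(612*31+53)%997=82 -> [82]
  root=82
After append 27 (leaves=[51, 28, 64, 63, 27]):
  L0: [51, 28, 64, 63, 27]
  L1: h(51,28)=(51*31+28)%997=612 h(64,63)=(64*31+63)%997=53 h(27,27)=(27*31+27)%997=864 -> [612, 53, 864]
  L2: h(612,53)=(612*31+53)%997=82 h(864,864)=(864*31+864)%997=729 -> [82, 729]
  L3: h(82,729)=(82*31+729)%997=280 -> [280]
  root=280
After append 66 (leaves=[51, 28, 64, 63, 27, 66]):
  L0: [51, 28, 64, 63, 27, 66]
  L1: h(51,28)=(51*31+28)%997=612 h(64,63)=(64*31+63)%997=53 h(27,66)=(27*31+66)%997=903 -> [612, 53, 903]
  L2: h(612,53)=(612*31+53)%997=82 h(903,903)=(903*31+903)%997=980 -> [82, 980]
  L3: h(82,980)=(82*31+980)%997=531 -> [531]
  root=531
After append 1 (leaves=[51, 28, 64, 63, 27, 66, 1]):
  L0: [51, 28, 64, 63, 27, 66, 1]
  L1: h(51,28)=(51*31+28)%997=612 h(64,63)=(64*31+63)%997=53 h(27,66)=(27*31+66)%997=903 h(1,1)=(1*31+1)%997=32 -> [612, 53, 903, 32]
  L2: h(612,53)=(612*31+53)%997=82 h(903,32)=(903*31+32)%997=109 -> [82, 109]
  L3: h(82,109)=(82*31+109)%997=657 -> [657]
  root=657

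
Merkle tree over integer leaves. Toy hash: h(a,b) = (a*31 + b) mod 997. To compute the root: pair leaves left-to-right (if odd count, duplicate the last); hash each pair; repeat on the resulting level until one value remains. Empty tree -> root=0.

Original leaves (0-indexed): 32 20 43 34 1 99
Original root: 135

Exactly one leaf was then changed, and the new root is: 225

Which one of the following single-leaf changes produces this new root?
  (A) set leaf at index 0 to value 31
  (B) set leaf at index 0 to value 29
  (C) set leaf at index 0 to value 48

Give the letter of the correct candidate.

Original leaves: [32, 20, 43, 34, 1, 99]
Target new root: 225
Try each candidate change and compute the resulting root:
Candidate A: set leaf[0] = 31 -> leaves = [31, 20, 43, 34, 1, 99]
  L0: [31, 20, 43, 34, 1, 99]
  L1: h(31,20)=(31*31+20)%997=981 h(43,34)=(43*31+34)%997=370 h(1,99)=(1*31+99)%997=130 -> [981, 370, 130]
  L2: h(981,370)=(981*31+370)%997=871 h(130,130)=(130*31+130)%997=172 -> [871, 172]
  L3: h(871,172)=(871*31+172)%997=254 -> [254]
  root = 254 != target 225
Candidate B: set leaf[0] = 29 -> leaves = [29, 20, 43, 34, 1, 99]
  L0: [29, 20, 43, 34, 1, 99]
  L1: h(29,20)=(29*31+20)%997=919 h(43,34)=(43*31+34)%997=370 h(1,99)=(1*31+99)%997=130 -> [919, 370, 130]
  L2: h(919,370)=(919*31+370)%997=943 h(130,130)=(130*31+130)%997=172 -> [943, 172]
  L3: h(943,172)=(943*31+172)%997=492 -> [492]
  root = 492 != target 225
Candidate C: set leaf[0] = 48 -> leaves = [48, 20, 43, 34, 1, 99]
  L0: [48, 20, 43, 34, 1, 99]
  L1: h(48,20)=(48*31+20)%997=511 h(43,34)=(43*31+34)%997=370 h(1,99)=(1*31+99)%997=130 -> [511, 370, 130]
  L2: h(511,370)=(511*31+370)%997=259 h(130,130)=(130*31+130)%997=172 -> [259, 172]
  L3: h(259,172)=(259*31+172)%997=225 -> [225]
  root = 225 == target 225  ** MATCH **
Candidate C produces the target root.

Answer: C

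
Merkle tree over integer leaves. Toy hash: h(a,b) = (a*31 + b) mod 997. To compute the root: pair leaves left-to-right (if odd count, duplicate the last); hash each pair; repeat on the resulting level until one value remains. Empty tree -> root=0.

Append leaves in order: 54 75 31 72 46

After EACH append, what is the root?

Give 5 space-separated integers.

Answer: 54 752 376 417 211

Derivation:
After append 54 (leaves=[54]):
  L0: [54]
  root=54
After append 75 (leaves=[54, 75]):
  L0: [54, 75]
  L1: h(54,75)=(54*31+75)%997=752 -> [752]
  root=752
After append 31 (leaves=[54, 75, 31]):
  L0: [54, 75, 31]
  L1: h(54,75)=(54*31+75)%997=752 h(31,31)=(31*31+31)%997=992 -> [752, 992]
  L2: h(752,992)=(752*31+992)%997=376 -> [376]
  root=376
After append 72 (leaves=[54, 75, 31, 72]):
  L0: [54, 75, 31, 72]
  L1: h(54,75)=(54*31+75)%997=752 h(31,72)=(31*31+72)%997=36 -> [752, 36]
  L2: h(752,36)=(752*31+36)%997=417 -> [417]
  root=417
After append 46 (leaves=[54, 75, 31, 72, 46]):
  L0: [54, 75, 31, 72, 46]
  L1: h(54,75)=(54*31+75)%997=752 h(31,72)=(31*31+72)%997=36 h(46,46)=(46*31+46)%997=475 -> [752, 36, 475]
  L2: h(752,36)=(752*31+36)%997=417 h(475,475)=(475*31+475)%997=245 -> [417, 245]
  L3: h(417,245)=(417*31+245)%997=211 -> [211]
  root=211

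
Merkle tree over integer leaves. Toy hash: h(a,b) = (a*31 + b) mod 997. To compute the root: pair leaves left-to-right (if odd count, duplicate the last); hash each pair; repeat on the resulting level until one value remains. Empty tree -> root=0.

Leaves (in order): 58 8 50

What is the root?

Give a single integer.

L0: [58, 8, 50]
L1: h(58,8)=(58*31+8)%997=809 h(50,50)=(50*31+50)%997=603 -> [809, 603]
L2: h(809,603)=(809*31+603)%997=757 -> [757]

Answer: 757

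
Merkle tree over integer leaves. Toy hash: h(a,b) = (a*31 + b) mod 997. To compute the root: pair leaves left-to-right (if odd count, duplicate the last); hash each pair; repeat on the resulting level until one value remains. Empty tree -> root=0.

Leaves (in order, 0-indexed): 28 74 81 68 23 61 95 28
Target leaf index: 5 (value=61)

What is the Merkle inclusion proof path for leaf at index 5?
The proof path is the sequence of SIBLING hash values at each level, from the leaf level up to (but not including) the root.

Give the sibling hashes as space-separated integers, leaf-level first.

Answer: 23 979 874

Derivation:
L0 (leaves): [28, 74, 81, 68, 23, 61, 95, 28], target index=5
L1: h(28,74)=(28*31+74)%997=942 [pair 0] h(81,68)=(81*31+68)%997=585 [pair 1] h(23,61)=(23*31+61)%997=774 [pair 2] h(95,28)=(95*31+28)%997=979 [pair 3] -> [942, 585, 774, 979]
  Sibling for proof at L0: 23
L2: h(942,585)=(942*31+585)%997=874 [pair 0] h(774,979)=(774*31+979)%997=48 [pair 1] -> [874, 48]
  Sibling for proof at L1: 979
L3: h(874,48)=(874*31+48)%997=223 [pair 0] -> [223]
  Sibling for proof at L2: 874
Root: 223
Proof path (sibling hashes from leaf to root): [23, 979, 874]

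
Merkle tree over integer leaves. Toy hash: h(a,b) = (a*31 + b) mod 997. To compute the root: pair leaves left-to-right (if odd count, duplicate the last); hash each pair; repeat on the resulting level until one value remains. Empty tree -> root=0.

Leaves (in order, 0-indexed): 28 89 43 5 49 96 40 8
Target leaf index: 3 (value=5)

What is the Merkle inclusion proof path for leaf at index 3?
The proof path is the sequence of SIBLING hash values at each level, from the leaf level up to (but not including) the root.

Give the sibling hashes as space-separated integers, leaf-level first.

Answer: 43 957 466

Derivation:
L0 (leaves): [28, 89, 43, 5, 49, 96, 40, 8], target index=3
L1: h(28,89)=(28*31+89)%997=957 [pair 0] h(43,5)=(43*31+5)%997=341 [pair 1] h(49,96)=(49*31+96)%997=618 [pair 2] h(40,8)=(40*31+8)%997=251 [pair 3] -> [957, 341, 618, 251]
  Sibling for proof at L0: 43
L2: h(957,341)=(957*31+341)%997=98 [pair 0] h(618,251)=(618*31+251)%997=466 [pair 1] -> [98, 466]
  Sibling for proof at L1: 957
L3: h(98,466)=(98*31+466)%997=513 [pair 0] -> [513]
  Sibling for proof at L2: 466
Root: 513
Proof path (sibling hashes from leaf to root): [43, 957, 466]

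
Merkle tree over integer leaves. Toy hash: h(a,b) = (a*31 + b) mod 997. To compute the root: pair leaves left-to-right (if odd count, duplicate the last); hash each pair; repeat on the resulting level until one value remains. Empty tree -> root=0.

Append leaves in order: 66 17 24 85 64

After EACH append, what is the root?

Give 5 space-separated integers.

After append 66 (leaves=[66]):
  L0: [66]
  root=66
After append 17 (leaves=[66, 17]):
  L0: [66, 17]
  L1: h(66,17)=(66*31+17)%997=69 -> [69]
  root=69
After append 24 (leaves=[66, 17, 24]):
  L0: [66, 17, 24]
  L1: h(66,17)=(66*31+17)%997=69 h(24,24)=(24*31+24)%997=768 -> [69, 768]
  L2: h(69,768)=(69*31+768)%997=913 -> [913]
  root=913
After append 85 (leaves=[66, 17, 24, 85]):
  L0: [66, 17, 24, 85]
  L1: h(66,17)=(66*31+17)%997=69 h(24,85)=(24*31+85)%997=829 -> [69, 829]
  L2: h(69,829)=(69*31+829)%997=974 -> [974]
  root=974
After append 64 (leaves=[66, 17, 24, 85, 64]):
  L0: [66, 17, 24, 85, 64]
  L1: h(66,17)=(66*31+17)%997=69 h(24,85)=(24*31+85)%997=829 h(64,64)=(64*31+64)%997=54 -> [69, 829, 54]
  L2: h(69,829)=(69*31+829)%997=974 h(54,54)=(54*31+54)%997=731 -> [974, 731]
  L3: h(974,731)=(974*31+731)%997=18 -> [18]
  root=18

Answer: 66 69 913 974 18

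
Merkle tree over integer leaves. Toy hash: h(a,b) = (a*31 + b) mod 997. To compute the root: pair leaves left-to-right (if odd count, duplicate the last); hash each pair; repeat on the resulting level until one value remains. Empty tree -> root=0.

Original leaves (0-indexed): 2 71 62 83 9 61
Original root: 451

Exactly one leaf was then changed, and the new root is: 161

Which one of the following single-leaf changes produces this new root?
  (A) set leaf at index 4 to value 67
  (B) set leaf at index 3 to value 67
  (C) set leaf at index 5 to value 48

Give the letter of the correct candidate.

Answer: A

Derivation:
Original leaves: [2, 71, 62, 83, 9, 61]
Target new root: 161
Try each candidate change and compute the resulting root:
Candidate A: set leaf[4] = 67 -> leaves = [2, 71, 62, 83, 67, 61]
  L0: [2, 71, 62, 83, 67, 61]
  L1: h(2,71)=(2*31+71)%997=133 h(62,83)=(62*31+83)%997=11 h(67,61)=(67*31+61)%997=144 -> [133, 11, 144]
  L2: h(133,11)=(133*31+11)%997=146 h(144,144)=(144*31+144)%997=620 -> [146, 620]
  L3: h(146,620)=(146*31+620)%997=161 -> [161]
  root = 161 == target 161  ** MATCH **
Candidate B: set leaf[3] = 67 -> leaves = [2, 71, 62, 67, 9, 61]
  L0: [2, 71, 62, 67, 9, 61]
  L1: h(2,71)=(2*31+71)%997=133 h(62,67)=(62*31+67)%997=992 h(9,61)=(9*31+61)%997=340 -> [133, 992, 340]
  L2: h(133,992)=(133*31+992)%997=130 h(340,340)=(340*31+340)%997=910 -> [130, 910]
  L3: h(130,910)=(130*31+910)%997=952 -> [952]
  root = 952 != target 161
Candidate C: set leaf[5] = 48 -> leaves = [2, 71, 62, 83, 9, 48]
  L0: [2, 71, 62, 83, 9, 48]
  L1: h(2,71)=(2*31+71)%997=133 h(62,83)=(62*31+83)%997=11 h(9,48)=(9*31+48)%997=327 -> [133, 11, 327]
  L2: h(133,11)=(133*31+11)%997=146 h(327,327)=(327*31+327)%997=494 -> [146, 494]
  L3: h(146,494)=(146*31+494)%997=35 -> [35]
  root = 35 != target 161
Candidate A produces the target root.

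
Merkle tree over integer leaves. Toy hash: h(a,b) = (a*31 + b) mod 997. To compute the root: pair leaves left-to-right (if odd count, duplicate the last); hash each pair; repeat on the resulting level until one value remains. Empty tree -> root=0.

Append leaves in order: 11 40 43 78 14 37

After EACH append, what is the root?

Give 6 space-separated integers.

After append 11 (leaves=[11]):
  L0: [11]
  root=11
After append 40 (leaves=[11, 40]):
  L0: [11, 40]
  L1: h(11,40)=(11*31+40)%997=381 -> [381]
  root=381
After append 43 (leaves=[11, 40, 43]):
  L0: [11, 40, 43]
  L1: h(11,40)=(11*31+40)%997=381 h(43,43)=(43*31+43)%997=379 -> [381, 379]
  L2: h(381,379)=(381*31+379)%997=226 -> [226]
  root=226
After append 78 (leaves=[11, 40, 43, 78]):
  L0: [11, 40, 43, 78]
  L1: h(11,40)=(11*31+40)%997=381 h(43,78)=(43*31+78)%997=414 -> [381, 414]
  L2: h(381,414)=(381*31+414)%997=261 -> [261]
  root=261
After append 14 (leaves=[11, 40, 43, 78, 14]):
  L0: [11, 40, 43, 78, 14]
  L1: h(11,40)=(11*31+40)%997=381 h(43,78)=(43*31+78)%997=414 h(14,14)=(14*31+14)%997=448 -> [381, 414, 448]
  L2: h(381,414)=(381*31+414)%997=261 h(448,448)=(448*31+448)%997=378 -> [261, 378]
  L3: h(261,378)=(261*31+378)%997=493 -> [493]
  root=493
After append 37 (leaves=[11, 40, 43, 78, 14, 37]):
  L0: [11, 40, 43, 78, 14, 37]
  L1: h(11,40)=(11*31+40)%997=381 h(43,78)=(43*31+78)%997=414 h(14,37)=(14*31+37)%997=471 -> [381, 414, 471]
  L2: h(381,414)=(381*31+414)%997=261 h(471,471)=(471*31+471)%997=117 -> [261, 117]
  L3: h(261,117)=(261*31+117)%997=232 -> [232]
  root=232

Answer: 11 381 226 261 493 232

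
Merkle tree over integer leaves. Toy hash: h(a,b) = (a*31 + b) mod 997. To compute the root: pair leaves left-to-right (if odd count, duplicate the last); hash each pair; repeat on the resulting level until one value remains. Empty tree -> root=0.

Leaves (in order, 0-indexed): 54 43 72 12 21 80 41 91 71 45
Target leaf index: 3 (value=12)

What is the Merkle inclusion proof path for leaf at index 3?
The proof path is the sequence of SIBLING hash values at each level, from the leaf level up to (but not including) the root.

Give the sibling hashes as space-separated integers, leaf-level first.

Answer: 72 720 95 822

Derivation:
L0 (leaves): [54, 43, 72, 12, 21, 80, 41, 91, 71, 45], target index=3
L1: h(54,43)=(54*31+43)%997=720 [pair 0] h(72,12)=(72*31+12)%997=250 [pair 1] h(21,80)=(21*31+80)%997=731 [pair 2] h(41,91)=(41*31+91)%997=365 [pair 3] h(71,45)=(71*31+45)%997=252 [pair 4] -> [720, 250, 731, 365, 252]
  Sibling for proof at L0: 72
L2: h(720,250)=(720*31+250)%997=636 [pair 0] h(731,365)=(731*31+365)%997=95 [pair 1] h(252,252)=(252*31+252)%997=88 [pair 2] -> [636, 95, 88]
  Sibling for proof at L1: 720
L3: h(636,95)=(636*31+95)%997=868 [pair 0] h(88,88)=(88*31+88)%997=822 [pair 1] -> [868, 822]
  Sibling for proof at L2: 95
L4: h(868,822)=(868*31+822)%997=811 [pair 0] -> [811]
  Sibling for proof at L3: 822
Root: 811
Proof path (sibling hashes from leaf to root): [72, 720, 95, 822]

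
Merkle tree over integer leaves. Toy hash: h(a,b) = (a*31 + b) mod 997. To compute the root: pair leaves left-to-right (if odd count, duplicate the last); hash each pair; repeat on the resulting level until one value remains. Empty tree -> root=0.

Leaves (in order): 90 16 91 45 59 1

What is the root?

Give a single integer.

L0: [90, 16, 91, 45, 59, 1]
L1: h(90,16)=(90*31+16)%997=812 h(91,45)=(91*31+45)%997=872 h(59,1)=(59*31+1)%997=833 -> [812, 872, 833]
L2: h(812,872)=(812*31+872)%997=122 h(833,833)=(833*31+833)%997=734 -> [122, 734]
L3: h(122,734)=(122*31+734)%997=528 -> [528]

Answer: 528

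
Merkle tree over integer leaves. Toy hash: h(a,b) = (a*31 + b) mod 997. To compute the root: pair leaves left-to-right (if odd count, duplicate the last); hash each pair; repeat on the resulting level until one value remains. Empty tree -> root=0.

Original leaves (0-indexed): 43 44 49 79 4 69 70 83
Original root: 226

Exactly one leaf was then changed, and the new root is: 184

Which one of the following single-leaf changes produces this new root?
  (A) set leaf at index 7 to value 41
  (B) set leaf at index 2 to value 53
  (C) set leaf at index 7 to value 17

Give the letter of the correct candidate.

Original leaves: [43, 44, 49, 79, 4, 69, 70, 83]
Target new root: 184
Try each candidate change and compute the resulting root:
Candidate A: set leaf[7] = 41 -> leaves = [43, 44, 49, 79, 4, 69, 70, 41]
  L0: [43, 44, 49, 79, 4, 69, 70, 41]
  L1: h(43,44)=(43*31+44)%997=380 h(49,79)=(49*31+79)%997=601 h(4,69)=(4*31+69)%997=193 h(70,41)=(70*31+41)%997=217 -> [380, 601, 193, 217]
  L2: h(380,601)=(380*31+601)%997=417 h(193,217)=(193*31+217)%997=218 -> [417, 218]
  L3: h(417,218)=(417*31+218)%997=184 -> [184]
  root = 184 == target 184  ** MATCH **
Candidate B: set leaf[2] = 53 -> leaves = [43, 44, 53, 79, 4, 69, 70, 83]
  L0: [43, 44, 53, 79, 4, 69, 70, 83]
  L1: h(43,44)=(43*31+44)%997=380 h(53,79)=(53*31+79)%997=725 h(4,69)=(4*31+69)%997=193 h(70,83)=(70*31+83)%997=259 -> [380, 725, 193, 259]
  L2: h(380,725)=(380*31+725)%997=541 h(193,259)=(193*31+259)%997=260 -> [541, 260]
  L3: h(541,260)=(541*31+260)%997=82 -> [82]
  root = 82 != target 184
Candidate C: set leaf[7] = 17 -> leaves = [43, 44, 49, 79, 4, 69, 70, 17]
  L0: [43, 44, 49, 79, 4, 69, 70, 17]
  L1: h(43,44)=(43*31+44)%997=380 h(49,79)=(49*31+79)%997=601 h(4,69)=(4*31+69)%997=193 h(70,17)=(70*31+17)%997=193 -> [380, 601, 193, 193]
  L2: h(380,601)=(380*31+601)%997=417 h(193,193)=(193*31+193)%997=194 -> [417, 194]
  L3: h(417,194)=(417*31+194)%997=160 -> [160]
  root = 160 != target 184
Candidate A produces the target root.

Answer: A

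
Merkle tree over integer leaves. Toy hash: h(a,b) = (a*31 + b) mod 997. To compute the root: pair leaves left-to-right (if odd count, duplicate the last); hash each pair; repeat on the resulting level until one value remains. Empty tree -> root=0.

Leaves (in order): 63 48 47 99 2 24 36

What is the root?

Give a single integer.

Answer: 955

Derivation:
L0: [63, 48, 47, 99, 2, 24, 36]
L1: h(63,48)=(63*31+48)%997=7 h(47,99)=(47*31+99)%997=559 h(2,24)=(2*31+24)%997=86 h(36,36)=(36*31+36)%997=155 -> [7, 559, 86, 155]
L2: h(7,559)=(7*31+559)%997=776 h(86,155)=(86*31+155)%997=827 -> [776, 827]
L3: h(776,827)=(776*31+827)%997=955 -> [955]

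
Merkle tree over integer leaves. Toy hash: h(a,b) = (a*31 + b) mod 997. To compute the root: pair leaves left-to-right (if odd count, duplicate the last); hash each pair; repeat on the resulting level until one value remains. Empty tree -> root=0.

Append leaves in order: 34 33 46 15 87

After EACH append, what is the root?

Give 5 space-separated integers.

After append 34 (leaves=[34]):
  L0: [34]
  root=34
After append 33 (leaves=[34, 33]):
  L0: [34, 33]
  L1: h(34,33)=(34*31+33)%997=90 -> [90]
  root=90
After append 46 (leaves=[34, 33, 46]):
  L0: [34, 33, 46]
  L1: h(34,33)=(34*31+33)%997=90 h(46,46)=(46*31+46)%997=475 -> [90, 475]
  L2: h(90,475)=(90*31+475)%997=274 -> [274]
  root=274
After append 15 (leaves=[34, 33, 46, 15]):
  L0: [34, 33, 46, 15]
  L1: h(34,33)=(34*31+33)%997=90 h(46,15)=(46*31+15)%997=444 -> [90, 444]
  L2: h(90,444)=(90*31+444)%997=243 -> [243]
  root=243
After append 87 (leaves=[34, 33, 46, 15, 87]):
  L0: [34, 33, 46, 15, 87]
  L1: h(34,33)=(34*31+33)%997=90 h(46,15)=(46*31+15)%997=444 h(87,87)=(87*31+87)%997=790 -> [90, 444, 790]
  L2: h(90,444)=(90*31+444)%997=243 h(790,790)=(790*31+790)%997=355 -> [243, 355]
  L3: h(243,355)=(243*31+355)%997=909 -> [909]
  root=909

Answer: 34 90 274 243 909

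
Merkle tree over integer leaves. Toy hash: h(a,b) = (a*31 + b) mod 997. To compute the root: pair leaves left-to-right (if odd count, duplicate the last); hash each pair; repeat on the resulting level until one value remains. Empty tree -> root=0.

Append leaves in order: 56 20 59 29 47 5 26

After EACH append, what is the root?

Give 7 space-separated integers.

After append 56 (leaves=[56]):
  L0: [56]
  root=56
After append 20 (leaves=[56, 20]):
  L0: [56, 20]
  L1: h(56,20)=(56*31+20)%997=759 -> [759]
  root=759
After append 59 (leaves=[56, 20, 59]):
  L0: [56, 20, 59]
  L1: h(56,20)=(56*31+20)%997=759 h(59,59)=(59*31+59)%997=891 -> [759, 891]
  L2: h(759,891)=(759*31+891)%997=492 -> [492]
  root=492
After append 29 (leaves=[56, 20, 59, 29]):
  L0: [56, 20, 59, 29]
  L1: h(56,20)=(56*31+20)%997=759 h(59,29)=(59*31+29)%997=861 -> [759, 861]
  L2: h(759,861)=(759*31+861)%997=462 -> [462]
  root=462
After append 47 (leaves=[56, 20, 59, 29, 47]):
  L0: [56, 20, 59, 29, 47]
  L1: h(56,20)=(56*31+20)%997=759 h(59,29)=(59*31+29)%997=861 h(47,47)=(47*31+47)%997=507 -> [759, 861, 507]
  L2: h(759,861)=(759*31+861)%997=462 h(507,507)=(507*31+507)%997=272 -> [462, 272]
  L3: h(462,272)=(462*31+272)%997=636 -> [636]
  root=636
After append 5 (leaves=[56, 20, 59, 29, 47, 5]):
  L0: [56, 20, 59, 29, 47, 5]
  L1: h(56,20)=(56*31+20)%997=759 h(59,29)=(59*31+29)%997=861 h(47,5)=(47*31+5)%997=465 -> [759, 861, 465]
  L2: h(759,861)=(759*31+861)%997=462 h(465,465)=(465*31+465)%997=922 -> [462, 922]
  L3: h(462,922)=(462*31+922)%997=289 -> [289]
  root=289
After append 26 (leaves=[56, 20, 59, 29, 47, 5, 26]):
  L0: [56, 20, 59, 29, 47, 5, 26]
  L1: h(56,20)=(56*31+20)%997=759 h(59,29)=(59*31+29)%997=861 h(47,5)=(47*31+5)%997=465 h(26,26)=(26*31+26)%997=832 -> [759, 861, 465, 832]
  L2: h(759,861)=(759*31+861)%997=462 h(465,832)=(465*31+832)%997=292 -> [462, 292]
  L3: h(462,292)=(462*31+292)%997=656 -> [656]
  root=656

Answer: 56 759 492 462 636 289 656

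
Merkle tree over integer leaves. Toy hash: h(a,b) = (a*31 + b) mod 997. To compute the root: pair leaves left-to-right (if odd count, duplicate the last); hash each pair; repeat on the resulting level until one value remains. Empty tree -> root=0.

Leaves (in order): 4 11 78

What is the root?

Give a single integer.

L0: [4, 11, 78]
L1: h(4,11)=(4*31+11)%997=135 h(78,78)=(78*31+78)%997=502 -> [135, 502]
L2: h(135,502)=(135*31+502)%997=699 -> [699]

Answer: 699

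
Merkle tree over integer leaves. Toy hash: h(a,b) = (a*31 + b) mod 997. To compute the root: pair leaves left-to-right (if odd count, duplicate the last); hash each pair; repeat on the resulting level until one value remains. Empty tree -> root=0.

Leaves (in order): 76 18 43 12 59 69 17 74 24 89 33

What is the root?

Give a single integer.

L0: [76, 18, 43, 12, 59, 69, 17, 74, 24, 89, 33]
L1: h(76,18)=(76*31+18)%997=380 h(43,12)=(43*31+12)%997=348 h(59,69)=(59*31+69)%997=901 h(17,74)=(17*31+74)%997=601 h(24,89)=(24*31+89)%997=833 h(33,33)=(33*31+33)%997=59 -> [380, 348, 901, 601, 833, 59]
L2: h(380,348)=(380*31+348)%997=164 h(901,601)=(901*31+601)%997=616 h(833,59)=(833*31+59)%997=957 -> [164, 616, 957]
L3: h(164,616)=(164*31+616)%997=715 h(957,957)=(957*31+957)%997=714 -> [715, 714]
L4: h(715,714)=(715*31+714)%997=945 -> [945]

Answer: 945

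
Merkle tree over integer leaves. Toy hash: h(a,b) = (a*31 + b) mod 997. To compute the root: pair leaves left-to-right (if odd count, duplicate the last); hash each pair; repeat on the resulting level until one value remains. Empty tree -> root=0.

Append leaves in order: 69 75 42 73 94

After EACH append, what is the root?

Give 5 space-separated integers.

After append 69 (leaves=[69]):
  L0: [69]
  root=69
After append 75 (leaves=[69, 75]):
  L0: [69, 75]
  L1: h(69,75)=(69*31+75)%997=220 -> [220]
  root=220
After append 42 (leaves=[69, 75, 42]):
  L0: [69, 75, 42]
  L1: h(69,75)=(69*31+75)%997=220 h(42,42)=(42*31+42)%997=347 -> [220, 347]
  L2: h(220,347)=(220*31+347)%997=188 -> [188]
  root=188
After append 73 (leaves=[69, 75, 42, 73]):
  L0: [69, 75, 42, 73]
  L1: h(69,75)=(69*31+75)%997=220 h(42,73)=(42*31+73)%997=378 -> [220, 378]
  L2: h(220,378)=(220*31+378)%997=219 -> [219]
  root=219
After append 94 (leaves=[69, 75, 42, 73, 94]):
  L0: [69, 75, 42, 73, 94]
  L1: h(69,75)=(69*31+75)%997=220 h(42,73)=(42*31+73)%997=378 h(94,94)=(94*31+94)%997=17 -> [220, 378, 17]
  L2: h(220,378)=(220*31+378)%997=219 h(17,17)=(17*31+17)%997=544 -> [219, 544]
  L3: h(219,544)=(219*31+544)%997=354 -> [354]
  root=354

Answer: 69 220 188 219 354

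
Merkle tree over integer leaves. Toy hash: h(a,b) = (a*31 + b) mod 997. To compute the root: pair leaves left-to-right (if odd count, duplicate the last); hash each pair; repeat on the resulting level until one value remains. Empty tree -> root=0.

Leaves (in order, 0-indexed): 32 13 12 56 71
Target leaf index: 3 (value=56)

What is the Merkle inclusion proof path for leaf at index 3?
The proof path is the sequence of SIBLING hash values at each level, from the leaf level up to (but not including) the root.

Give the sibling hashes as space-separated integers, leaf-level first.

L0 (leaves): [32, 13, 12, 56, 71], target index=3
L1: h(32,13)=(32*31+13)%997=8 [pair 0] h(12,56)=(12*31+56)%997=428 [pair 1] h(71,71)=(71*31+71)%997=278 [pair 2] -> [8, 428, 278]
  Sibling for proof at L0: 12
L2: h(8,428)=(8*31+428)%997=676 [pair 0] h(278,278)=(278*31+278)%997=920 [pair 1] -> [676, 920]
  Sibling for proof at L1: 8
L3: h(676,920)=(676*31+920)%997=939 [pair 0] -> [939]
  Sibling for proof at L2: 920
Root: 939
Proof path (sibling hashes from leaf to root): [12, 8, 920]

Answer: 12 8 920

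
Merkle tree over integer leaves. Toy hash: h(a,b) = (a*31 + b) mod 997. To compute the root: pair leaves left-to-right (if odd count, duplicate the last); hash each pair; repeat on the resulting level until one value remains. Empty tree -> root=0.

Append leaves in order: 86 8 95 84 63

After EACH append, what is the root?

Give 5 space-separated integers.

Answer: 86 680 192 181 333

Derivation:
After append 86 (leaves=[86]):
  L0: [86]
  root=86
After append 8 (leaves=[86, 8]):
  L0: [86, 8]
  L1: h(86,8)=(86*31+8)%997=680 -> [680]
  root=680
After append 95 (leaves=[86, 8, 95]):
  L0: [86, 8, 95]
  L1: h(86,8)=(86*31+8)%997=680 h(95,95)=(95*31+95)%997=49 -> [680, 49]
  L2: h(680,49)=(680*31+49)%997=192 -> [192]
  root=192
After append 84 (leaves=[86, 8, 95, 84]):
  L0: [86, 8, 95, 84]
  L1: h(86,8)=(86*31+8)%997=680 h(95,84)=(95*31+84)%997=38 -> [680, 38]
  L2: h(680,38)=(680*31+38)%997=181 -> [181]
  root=181
After append 63 (leaves=[86, 8, 95, 84, 63]):
  L0: [86, 8, 95, 84, 63]
  L1: h(86,8)=(86*31+8)%997=680 h(95,84)=(95*31+84)%997=38 h(63,63)=(63*31+63)%997=22 -> [680, 38, 22]
  L2: h(680,38)=(680*31+38)%997=181 h(22,22)=(22*31+22)%997=704 -> [181, 704]
  L3: h(181,704)=(181*31+704)%997=333 -> [333]
  root=333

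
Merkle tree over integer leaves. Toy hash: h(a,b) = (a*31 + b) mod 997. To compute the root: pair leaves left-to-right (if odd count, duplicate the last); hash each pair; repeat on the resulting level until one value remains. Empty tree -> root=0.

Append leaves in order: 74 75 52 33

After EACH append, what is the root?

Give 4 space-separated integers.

Answer: 74 375 328 309

Derivation:
After append 74 (leaves=[74]):
  L0: [74]
  root=74
After append 75 (leaves=[74, 75]):
  L0: [74, 75]
  L1: h(74,75)=(74*31+75)%997=375 -> [375]
  root=375
After append 52 (leaves=[74, 75, 52]):
  L0: [74, 75, 52]
  L1: h(74,75)=(74*31+75)%997=375 h(52,52)=(52*31+52)%997=667 -> [375, 667]
  L2: h(375,667)=(375*31+667)%997=328 -> [328]
  root=328
After append 33 (leaves=[74, 75, 52, 33]):
  L0: [74, 75, 52, 33]
  L1: h(74,75)=(74*31+75)%997=375 h(52,33)=(52*31+33)%997=648 -> [375, 648]
  L2: h(375,648)=(375*31+648)%997=309 -> [309]
  root=309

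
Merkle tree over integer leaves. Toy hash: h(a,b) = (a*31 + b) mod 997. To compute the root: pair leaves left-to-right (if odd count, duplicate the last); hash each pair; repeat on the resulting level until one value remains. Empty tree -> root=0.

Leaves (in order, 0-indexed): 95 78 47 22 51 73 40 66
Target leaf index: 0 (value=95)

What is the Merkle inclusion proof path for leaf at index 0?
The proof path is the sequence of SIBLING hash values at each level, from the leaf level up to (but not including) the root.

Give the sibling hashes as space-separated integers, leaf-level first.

Answer: 78 482 736

Derivation:
L0 (leaves): [95, 78, 47, 22, 51, 73, 40, 66], target index=0
L1: h(95,78)=(95*31+78)%997=32 [pair 0] h(47,22)=(47*31+22)%997=482 [pair 1] h(51,73)=(51*31+73)%997=657 [pair 2] h(40,66)=(40*31+66)%997=309 [pair 3] -> [32, 482, 657, 309]
  Sibling for proof at L0: 78
L2: h(32,482)=(32*31+482)%997=477 [pair 0] h(657,309)=(657*31+309)%997=736 [pair 1] -> [477, 736]
  Sibling for proof at L1: 482
L3: h(477,736)=(477*31+736)%997=568 [pair 0] -> [568]
  Sibling for proof at L2: 736
Root: 568
Proof path (sibling hashes from leaf to root): [78, 482, 736]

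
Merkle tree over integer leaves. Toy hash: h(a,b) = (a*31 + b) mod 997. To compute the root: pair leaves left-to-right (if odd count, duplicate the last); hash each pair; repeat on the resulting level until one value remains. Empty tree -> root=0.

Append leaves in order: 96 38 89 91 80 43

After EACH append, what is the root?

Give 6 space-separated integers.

After append 96 (leaves=[96]):
  L0: [96]
  root=96
After append 38 (leaves=[96, 38]):
  L0: [96, 38]
  L1: h(96,38)=(96*31+38)%997=23 -> [23]
  root=23
After append 89 (leaves=[96, 38, 89]):
  L0: [96, 38, 89]
  L1: h(96,38)=(96*31+38)%997=23 h(89,89)=(89*31+89)%997=854 -> [23, 854]
  L2: h(23,854)=(23*31+854)%997=570 -> [570]
  root=570
After append 91 (leaves=[96, 38, 89, 91]):
  L0: [96, 38, 89, 91]
  L1: h(96,38)=(96*31+38)%997=23 h(89,91)=(89*31+91)%997=856 -> [23, 856]
  L2: h(23,856)=(23*31+856)%997=572 -> [572]
  root=572
After append 80 (leaves=[96, 38, 89, 91, 80]):
  L0: [96, 38, 89, 91, 80]
  L1: h(96,38)=(96*31+38)%997=23 h(89,91)=(89*31+91)%997=856 h(80,80)=(80*31+80)%997=566 -> [23, 856, 566]
  L2: h(23,856)=(23*31+856)%997=572 h(566,566)=(566*31+566)%997=166 -> [572, 166]
  L3: h(572,166)=(572*31+166)%997=949 -> [949]
  root=949
After append 43 (leaves=[96, 38, 89, 91, 80, 43]):
  L0: [96, 38, 89, 91, 80, 43]
  L1: h(96,38)=(96*31+38)%997=23 h(89,91)=(89*31+91)%997=856 h(80,43)=(80*31+43)%997=529 -> [23, 856, 529]
  L2: h(23,856)=(23*31+856)%997=572 h(529,529)=(529*31+529)%997=976 -> [572, 976]
  L3: h(572,976)=(572*31+976)%997=762 -> [762]
  root=762

Answer: 96 23 570 572 949 762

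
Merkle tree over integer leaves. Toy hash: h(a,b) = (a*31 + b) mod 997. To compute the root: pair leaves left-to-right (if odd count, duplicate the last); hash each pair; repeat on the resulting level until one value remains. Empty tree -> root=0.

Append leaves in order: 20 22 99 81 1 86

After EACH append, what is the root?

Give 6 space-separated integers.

Answer: 20 642 139 121 787 516

Derivation:
After append 20 (leaves=[20]):
  L0: [20]
  root=20
After append 22 (leaves=[20, 22]):
  L0: [20, 22]
  L1: h(20,22)=(20*31+22)%997=642 -> [642]
  root=642
After append 99 (leaves=[20, 22, 99]):
  L0: [20, 22, 99]
  L1: h(20,22)=(20*31+22)%997=642 h(99,99)=(99*31+99)%997=177 -> [642, 177]
  L2: h(642,177)=(642*31+177)%997=139 -> [139]
  root=139
After append 81 (leaves=[20, 22, 99, 81]):
  L0: [20, 22, 99, 81]
  L1: h(20,22)=(20*31+22)%997=642 h(99,81)=(99*31+81)%997=159 -> [642, 159]
  L2: h(642,159)=(642*31+159)%997=121 -> [121]
  root=121
After append 1 (leaves=[20, 22, 99, 81, 1]):
  L0: [20, 22, 99, 81, 1]
  L1: h(20,22)=(20*31+22)%997=642 h(99,81)=(99*31+81)%997=159 h(1,1)=(1*31+1)%997=32 -> [642, 159, 32]
  L2: h(642,159)=(642*31+159)%997=121 h(32,32)=(32*31+32)%997=27 -> [121, 27]
  L3: h(121,27)=(121*31+27)%997=787 -> [787]
  root=787
After append 86 (leaves=[20, 22, 99, 81, 1, 86]):
  L0: [20, 22, 99, 81, 1, 86]
  L1: h(20,22)=(20*31+22)%997=642 h(99,81)=(99*31+81)%997=159 h(1,86)=(1*31+86)%997=117 -> [642, 159, 117]
  L2: h(642,159)=(642*31+159)%997=121 h(117,117)=(117*31+117)%997=753 -> [121, 753]
  L3: h(121,753)=(121*31+753)%997=516 -> [516]
  root=516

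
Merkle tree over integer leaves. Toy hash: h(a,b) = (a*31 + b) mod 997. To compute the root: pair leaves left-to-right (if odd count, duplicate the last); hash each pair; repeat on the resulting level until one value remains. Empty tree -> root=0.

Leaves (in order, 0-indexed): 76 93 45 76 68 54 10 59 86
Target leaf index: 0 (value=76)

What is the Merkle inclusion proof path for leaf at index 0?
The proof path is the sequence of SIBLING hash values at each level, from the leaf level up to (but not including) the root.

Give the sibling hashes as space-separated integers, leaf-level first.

L0 (leaves): [76, 93, 45, 76, 68, 54, 10, 59, 86], target index=0
L1: h(76,93)=(76*31+93)%997=455 [pair 0] h(45,76)=(45*31+76)%997=474 [pair 1] h(68,54)=(68*31+54)%997=168 [pair 2] h(10,59)=(10*31+59)%997=369 [pair 3] h(86,86)=(86*31+86)%997=758 [pair 4] -> [455, 474, 168, 369, 758]
  Sibling for proof at L0: 93
L2: h(455,474)=(455*31+474)%997=621 [pair 0] h(168,369)=(168*31+369)%997=592 [pair 1] h(758,758)=(758*31+758)%997=328 [pair 2] -> [621, 592, 328]
  Sibling for proof at L1: 474
L3: h(621,592)=(621*31+592)%997=900 [pair 0] h(328,328)=(328*31+328)%997=526 [pair 1] -> [900, 526]
  Sibling for proof at L2: 592
L4: h(900,526)=(900*31+526)%997=510 [pair 0] -> [510]
  Sibling for proof at L3: 526
Root: 510
Proof path (sibling hashes from leaf to root): [93, 474, 592, 526]

Answer: 93 474 592 526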